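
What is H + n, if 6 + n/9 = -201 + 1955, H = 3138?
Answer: 18870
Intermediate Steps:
n = 15732 (n = -54 + 9*(-201 + 1955) = -54 + 9*1754 = -54 + 15786 = 15732)
H + n = 3138 + 15732 = 18870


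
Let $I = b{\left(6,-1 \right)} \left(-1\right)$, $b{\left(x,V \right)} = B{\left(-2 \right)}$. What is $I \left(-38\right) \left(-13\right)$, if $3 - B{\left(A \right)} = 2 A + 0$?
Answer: $-3458$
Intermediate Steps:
$B{\left(A \right)} = 3 - 2 A$ ($B{\left(A \right)} = 3 - \left(2 A + 0\right) = 3 - 2 A$)
$b{\left(x,V \right)} = 7$ ($b{\left(x,V \right)} = 3 - -4 = 3 + 4 = 7$)
$I = -7$ ($I = 7 \left(-1\right) = -7$)
$I \left(-38\right) \left(-13\right) = \left(-7\right) \left(-38\right) \left(-13\right) = 266 \left(-13\right) = -3458$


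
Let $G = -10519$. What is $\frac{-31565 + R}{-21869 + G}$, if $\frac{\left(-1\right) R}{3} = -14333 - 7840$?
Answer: $- \frac{17477}{16194} \approx -1.0792$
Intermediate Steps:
$R = 66519$ ($R = - 3 \left(-14333 - 7840\right) = \left(-3\right) \left(-22173\right) = 66519$)
$\frac{-31565 + R}{-21869 + G} = \frac{-31565 + 66519}{-21869 - 10519} = \frac{34954}{-32388} = 34954 \left(- \frac{1}{32388}\right) = - \frac{17477}{16194}$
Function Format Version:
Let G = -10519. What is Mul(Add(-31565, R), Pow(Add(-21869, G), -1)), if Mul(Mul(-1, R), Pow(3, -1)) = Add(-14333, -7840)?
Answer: Rational(-17477, 16194) ≈ -1.0792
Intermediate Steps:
R = 66519 (R = Mul(-3, Add(-14333, -7840)) = Mul(-3, -22173) = 66519)
Mul(Add(-31565, R), Pow(Add(-21869, G), -1)) = Mul(Add(-31565, 66519), Pow(Add(-21869, -10519), -1)) = Mul(34954, Pow(-32388, -1)) = Mul(34954, Rational(-1, 32388)) = Rational(-17477, 16194)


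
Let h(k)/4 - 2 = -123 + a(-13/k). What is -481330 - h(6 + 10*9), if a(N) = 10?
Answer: -480886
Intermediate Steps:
h(k) = -444 (h(k) = 8 + 4*(-123 + 10) = 8 + 4*(-113) = 8 - 452 = -444)
-481330 - h(6 + 10*9) = -481330 - 1*(-444) = -481330 + 444 = -480886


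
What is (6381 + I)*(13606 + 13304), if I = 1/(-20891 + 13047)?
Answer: 673457235165/3922 ≈ 1.7171e+8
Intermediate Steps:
I = -1/7844 (I = 1/(-7844) = -1/7844 ≈ -0.00012749)
(6381 + I)*(13606 + 13304) = (6381 - 1/7844)*(13606 + 13304) = (50052563/7844)*26910 = 673457235165/3922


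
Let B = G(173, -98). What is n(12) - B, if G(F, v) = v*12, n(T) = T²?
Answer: 1320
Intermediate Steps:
G(F, v) = 12*v
B = -1176 (B = 12*(-98) = -1176)
n(12) - B = 12² - 1*(-1176) = 144 + 1176 = 1320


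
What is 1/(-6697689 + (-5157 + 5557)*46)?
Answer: -1/6679289 ≈ -1.4972e-7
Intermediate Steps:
1/(-6697689 + (-5157 + 5557)*46) = 1/(-6697689 + 400*46) = 1/(-6697689 + 18400) = 1/(-6679289) = -1/6679289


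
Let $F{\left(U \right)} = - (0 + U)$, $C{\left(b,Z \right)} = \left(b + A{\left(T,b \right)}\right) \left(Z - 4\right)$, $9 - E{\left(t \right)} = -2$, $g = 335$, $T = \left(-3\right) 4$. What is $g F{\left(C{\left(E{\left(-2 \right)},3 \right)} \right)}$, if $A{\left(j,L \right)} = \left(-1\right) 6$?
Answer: $1675$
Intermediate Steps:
$T = -12$
$A{\left(j,L \right)} = -6$
$E{\left(t \right)} = 11$ ($E{\left(t \right)} = 9 - -2 = 9 + 2 = 11$)
$C{\left(b,Z \right)} = \left(-6 + b\right) \left(-4 + Z\right)$ ($C{\left(b,Z \right)} = \left(b - 6\right) \left(Z - 4\right) = \left(-6 + b\right) \left(-4 + Z\right)$)
$F{\left(U \right)} = - U$
$g F{\left(C{\left(E{\left(-2 \right)},3 \right)} \right)} = 335 \left(- (24 - 18 - 44 + 3 \cdot 11)\right) = 335 \left(- (24 - 18 - 44 + 33)\right) = 335 \left(\left(-1\right) \left(-5\right)\right) = 335 \cdot 5 = 1675$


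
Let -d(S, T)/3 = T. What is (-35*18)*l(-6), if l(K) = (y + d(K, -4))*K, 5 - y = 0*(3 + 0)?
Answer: 64260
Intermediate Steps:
y = 5 (y = 5 - 0*(3 + 0) = 5 - 0*3 = 5 - 1*0 = 5 + 0 = 5)
d(S, T) = -3*T
l(K) = 17*K (l(K) = (5 - 3*(-4))*K = (5 + 12)*K = 17*K)
(-35*18)*l(-6) = (-35*18)*(17*(-6)) = -630*(-102) = 64260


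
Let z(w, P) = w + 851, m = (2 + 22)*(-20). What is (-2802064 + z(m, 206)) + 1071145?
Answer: -1730548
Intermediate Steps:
m = -480 (m = 24*(-20) = -480)
z(w, P) = 851 + w
(-2802064 + z(m, 206)) + 1071145 = (-2802064 + (851 - 480)) + 1071145 = (-2802064 + 371) + 1071145 = -2801693 + 1071145 = -1730548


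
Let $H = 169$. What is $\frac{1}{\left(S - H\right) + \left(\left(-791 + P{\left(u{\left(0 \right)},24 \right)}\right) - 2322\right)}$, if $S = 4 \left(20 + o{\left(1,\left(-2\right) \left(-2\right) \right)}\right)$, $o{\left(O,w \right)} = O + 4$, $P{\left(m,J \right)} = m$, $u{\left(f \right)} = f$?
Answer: $- \frac{1}{3182} \approx -0.00031427$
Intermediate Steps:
$o{\left(O,w \right)} = 4 + O$
$S = 100$ ($S = 4 \left(20 + \left(4 + 1\right)\right) = 4 \left(20 + 5\right) = 4 \cdot 25 = 100$)
$\frac{1}{\left(S - H\right) + \left(\left(-791 + P{\left(u{\left(0 \right)},24 \right)}\right) - 2322\right)} = \frac{1}{\left(100 - 169\right) + \left(\left(-791 + 0\right) - 2322\right)} = \frac{1}{\left(100 - 169\right) - 3113} = \frac{1}{-69 - 3113} = \frac{1}{-3182} = - \frac{1}{3182}$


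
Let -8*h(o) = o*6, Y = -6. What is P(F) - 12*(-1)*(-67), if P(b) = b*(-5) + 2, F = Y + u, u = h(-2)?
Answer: -1559/2 ≈ -779.50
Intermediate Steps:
h(o) = -3*o/4 (h(o) = -o*6/8 = -3*o/4)
u = 3/2 (u = -¾*(-2) = 3/2 ≈ 1.5000)
F = -9/2 (F = -6 + 3/2 = -9/2 ≈ -4.5000)
P(b) = 2 - 5*b (P(b) = -5*b + 2 = 2 - 5*b)
P(F) - 12*(-1)*(-67) = (2 - 5*(-9/2)) - 12*(-1)*(-67) = (2 + 45/2) - 1*(-12)*(-67) = 49/2 + 12*(-67) = 49/2 - 804 = -1559/2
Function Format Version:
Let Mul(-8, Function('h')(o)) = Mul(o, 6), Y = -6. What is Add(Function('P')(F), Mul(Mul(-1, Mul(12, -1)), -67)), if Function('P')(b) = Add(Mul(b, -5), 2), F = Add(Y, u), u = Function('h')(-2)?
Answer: Rational(-1559, 2) ≈ -779.50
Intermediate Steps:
Function('h')(o) = Mul(Rational(-3, 4), o) (Function('h')(o) = Mul(Rational(-1, 8), Mul(o, 6)) = Mul(Rational(-1, 8), Mul(6, o)) = Mul(Rational(-3, 4), o))
u = Rational(3, 2) (u = Mul(Rational(-3, 4), -2) = Rational(3, 2) ≈ 1.5000)
F = Rational(-9, 2) (F = Add(-6, Rational(3, 2)) = Rational(-9, 2) ≈ -4.5000)
Function('P')(b) = Add(2, Mul(-5, b)) (Function('P')(b) = Add(Mul(-5, b), 2) = Add(2, Mul(-5, b)))
Add(Function('P')(F), Mul(Mul(-1, Mul(12, -1)), -67)) = Add(Add(2, Mul(-5, Rational(-9, 2))), Mul(Mul(-1, Mul(12, -1)), -67)) = Add(Add(2, Rational(45, 2)), Mul(Mul(-1, -12), -67)) = Add(Rational(49, 2), Mul(12, -67)) = Add(Rational(49, 2), -804) = Rational(-1559, 2)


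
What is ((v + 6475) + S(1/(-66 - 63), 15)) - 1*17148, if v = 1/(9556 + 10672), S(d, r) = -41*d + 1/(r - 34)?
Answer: -529141680593/49578828 ≈ -10673.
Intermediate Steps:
S(d, r) = 1/(-34 + r) - 41*d (S(d, r) = -41*d + 1/(-34 + r) = 1/(-34 + r) - 41*d)
v = 1/20228 ≈ 4.9436e-5
((v + 6475) + S(1/(-66 - 63), 15)) - 1*17148 = ((1/20228 + 6475) + (1 + 1394/(-66 - 63) - 41*15/(-66 - 63))/(-34 + 15)) - 1*17148 = (130976301/20228 + (1 + 1394/(-129) - 41*15/(-129))/(-19)) - 17148 = (130976301/20228 - (1 + 1394*(-1/129) - 41*(-1/129)*15)/19) - 17148 = (130976301/20228 - (1 - 1394/129 + 205/43)/19) - 17148 = (130976301/20228 - 1/19*(-650/129)) - 17148 = (130976301/20228 + 650/2451) - 17148 = 321036061951/49578828 - 17148 = -529141680593/49578828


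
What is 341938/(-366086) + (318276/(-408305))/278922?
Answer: -463592978296199/496330888215715 ≈ -0.93404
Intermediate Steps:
341938/(-366086) + (318276/(-408305))/278922 = 341938*(-1/366086) + (318276*(-1/408305))*(1/278922) = -170969/183043 - 318276/408305*1/278922 = -170969/183043 - 7578/2711553505 = -463592978296199/496330888215715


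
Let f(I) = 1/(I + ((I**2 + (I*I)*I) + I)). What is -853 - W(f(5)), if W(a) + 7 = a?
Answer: -135361/160 ≈ -846.01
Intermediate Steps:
f(I) = 1/(I**2 + I**3 + 2*I) (f(I) = 1/(I + ((I**2 + I**2*I) + I)) = 1/(I + ((I**2 + I**3) + I)) = 1/(I + (I + I**2 + I**3)) = 1/(I**2 + I**3 + 2*I))
W(a) = -7 + a
-853 - W(f(5)) = -853 - (-7 + 1/(5*(2 + 5 + 5**2))) = -853 - (-7 + 1/(5*(2 + 5 + 25))) = -853 - (-7 + (1/5)/32) = -853 - (-7 + (1/5)*(1/32)) = -853 - (-7 + 1/160) = -853 - 1*(-1119/160) = -853 + 1119/160 = -135361/160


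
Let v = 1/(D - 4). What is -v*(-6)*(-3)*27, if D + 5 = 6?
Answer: 162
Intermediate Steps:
D = 1 (D = -5 + 6 = 1)
v = -⅓ (v = 1/(1 - 4) = 1/(-3) = -⅓ ≈ -0.33333)
-v*(-6)*(-3)*27 = -(-⅓*(-6))*(-3)*27 = -2*(-3)*27 = -1*(-6)*27 = 6*27 = 162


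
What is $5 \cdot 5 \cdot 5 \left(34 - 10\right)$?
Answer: $3000$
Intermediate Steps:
$5 \cdot 5 \cdot 5 \left(34 - 10\right) = 5 \cdot 25 \cdot 24 = 125 \cdot 24 = 3000$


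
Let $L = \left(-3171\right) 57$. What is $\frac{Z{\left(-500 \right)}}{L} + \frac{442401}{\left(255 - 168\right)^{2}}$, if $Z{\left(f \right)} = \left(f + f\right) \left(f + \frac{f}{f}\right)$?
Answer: $\frac{8465080283}{152008227} \approx 55.688$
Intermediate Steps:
$L = -180747$
$Z{\left(f \right)} = 2 f \left(1 + f\right)$ ($Z{\left(f \right)} = 2 f \left(f + 1\right) = 2 f \left(1 + f\right)$)
$\frac{Z{\left(-500 \right)}}{L} + \frac{442401}{\left(255 - 168\right)^{2}} = \frac{2 \left(-500\right) \left(1 - 500\right)}{-180747} + \frac{442401}{\left(255 - 168\right)^{2}} = 2 \left(-500\right) \left(-499\right) \left(- \frac{1}{180747}\right) + \frac{442401}{87^{2}} = 499000 \left(- \frac{1}{180747}\right) + \frac{442401}{7569} = - \frac{499000}{180747} + 442401 \cdot \frac{1}{7569} = - \frac{499000}{180747} + \frac{147467}{2523} = \frac{8465080283}{152008227}$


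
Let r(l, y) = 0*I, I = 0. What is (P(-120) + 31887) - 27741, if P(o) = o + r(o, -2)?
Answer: 4026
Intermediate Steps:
r(l, y) = 0 (r(l, y) = 0*0 = 0)
P(o) = o (P(o) = o + 0 = o)
(P(-120) + 31887) - 27741 = (-120 + 31887) - 27741 = 31767 - 27741 = 4026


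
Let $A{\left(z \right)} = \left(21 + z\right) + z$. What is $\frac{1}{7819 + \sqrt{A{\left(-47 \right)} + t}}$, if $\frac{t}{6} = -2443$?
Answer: $\frac{7819}{61151492} - \frac{i \sqrt{14731}}{61151492} \approx 0.00012786 - 1.9848 \cdot 10^{-6} i$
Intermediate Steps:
$t = -14658$ ($t = 6 \left(-2443\right) = -14658$)
$A{\left(z \right)} = 21 + 2 z$
$\frac{1}{7819 + \sqrt{A{\left(-47 \right)} + t}} = \frac{1}{7819 + \sqrt{\left(21 + 2 \left(-47\right)\right) - 14658}} = \frac{1}{7819 + \sqrt{\left(21 - 94\right) - 14658}} = \frac{1}{7819 + \sqrt{-73 - 14658}} = \frac{1}{7819 + \sqrt{-14731}} = \frac{1}{7819 + i \sqrt{14731}}$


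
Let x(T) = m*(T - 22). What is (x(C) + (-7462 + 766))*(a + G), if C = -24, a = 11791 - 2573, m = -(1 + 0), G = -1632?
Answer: -50446900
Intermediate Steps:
m = -1 (m = -1*1 = -1)
a = 9218
x(T) = 22 - T (x(T) = -(T - 22) = -(-22 + T) = 22 - T)
(x(C) + (-7462 + 766))*(a + G) = ((22 - 1*(-24)) + (-7462 + 766))*(9218 - 1632) = ((22 + 24) - 6696)*7586 = (46 - 6696)*7586 = -6650*7586 = -50446900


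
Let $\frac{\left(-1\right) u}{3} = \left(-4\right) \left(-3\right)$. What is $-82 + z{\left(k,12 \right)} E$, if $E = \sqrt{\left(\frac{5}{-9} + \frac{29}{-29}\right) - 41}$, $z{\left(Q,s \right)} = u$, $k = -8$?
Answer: $-82 - 12 i \sqrt{383} \approx -82.0 - 234.84 i$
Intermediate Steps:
$u = -36$ ($u = - 3 \left(\left(-4\right) \left(-3\right)\right) = \left(-3\right) 12 = -36$)
$z{\left(Q,s \right)} = -36$
$E = \frac{i \sqrt{383}}{3}$ ($E = \sqrt{\left(5 \left(- \frac{1}{9}\right) + 29 \left(- \frac{1}{29}\right)\right) - 41} = \sqrt{\left(- \frac{5}{9} - 1\right) - 41} = \sqrt{- \frac{14}{9} - 41} = \sqrt{- \frac{383}{9}} = \frac{i \sqrt{383}}{3} \approx 6.5235 i$)
$-82 + z{\left(k,12 \right)} E = -82 - 36 \frac{i \sqrt{383}}{3} = -82 - 12 i \sqrt{383}$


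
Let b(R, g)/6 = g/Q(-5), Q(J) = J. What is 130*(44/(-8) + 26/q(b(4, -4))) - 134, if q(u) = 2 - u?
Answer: -14393/7 ≈ -2056.1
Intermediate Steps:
b(R, g) = -6*g/5 (b(R, g) = 6*(g/(-5)) = 6*(g*(-⅕)) = 6*(-g/5) = -6*g/5)
130*(44/(-8) + 26/q(b(4, -4))) - 134 = 130*(44/(-8) + 26/(2 - (-6)*(-4)/5)) - 134 = 130*(44*(-⅛) + 26/(2 - 1*24/5)) - 134 = 130*(-11/2 + 26/(2 - 24/5)) - 134 = 130*(-11/2 + 26/(-14/5)) - 134 = 130*(-11/2 + 26*(-5/14)) - 134 = 130*(-11/2 - 65/7) - 134 = 130*(-207/14) - 134 = -13455/7 - 134 = -14393/7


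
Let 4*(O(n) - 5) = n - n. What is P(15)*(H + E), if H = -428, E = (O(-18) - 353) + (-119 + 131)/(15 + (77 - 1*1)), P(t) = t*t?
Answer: -15885900/91 ≈ -1.7457e+5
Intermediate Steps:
O(n) = 5 (O(n) = 5 + (n - n)/4 = 5 + (¼)*0 = 5 + 0 = 5)
P(t) = t²
E = -31656/91 (E = (5 - 353) + (-119 + 131)/(15 + (77 - 1*1)) = -348 + 12/(15 + (77 - 1)) = -348 + 12/(15 + 76) = -348 + 12/91 = -31656/91 ≈ -347.87)
P(15)*(H + E) = 15²*(-428 - 31656/91) = 225*(-70604/91) = -15885900/91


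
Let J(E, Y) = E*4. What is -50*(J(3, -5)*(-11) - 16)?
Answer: 7400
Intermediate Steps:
J(E, Y) = 4*E
-50*(J(3, -5)*(-11) - 16) = -50*((4*3)*(-11) - 16) = -50*(12*(-11) - 16) = -50*(-132 - 16) = -50*(-148) = 7400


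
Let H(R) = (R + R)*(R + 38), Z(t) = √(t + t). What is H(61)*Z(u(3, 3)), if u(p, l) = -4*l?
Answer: 24156*I*√6 ≈ 59170.0*I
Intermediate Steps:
Z(t) = √2*√t (Z(t) = √(2*t) = √2*√t)
H(R) = 2*R*(38 + R) (H(R) = (2*R)*(38 + R) = 2*R*(38 + R))
H(61)*Z(u(3, 3)) = (2*61*(38 + 61))*(√2*√(-4*3)) = (2*61*99)*(√2*√(-12)) = 12078*(√2*(2*I*√3)) = 12078*(2*I*√6) = 24156*I*√6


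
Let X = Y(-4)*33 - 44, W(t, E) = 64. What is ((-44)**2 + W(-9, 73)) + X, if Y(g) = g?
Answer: 1824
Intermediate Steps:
X = -176 (X = -4*33 - 44 = -132 - 44 = -176)
((-44)**2 + W(-9, 73)) + X = ((-44)**2 + 64) - 176 = (1936 + 64) - 176 = 2000 - 176 = 1824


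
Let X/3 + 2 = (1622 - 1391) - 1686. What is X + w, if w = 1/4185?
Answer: -18292634/4185 ≈ -4371.0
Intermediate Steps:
w = 1/4185 ≈ 0.00023895
X = -4371 (X = -6 + 3*((1622 - 1391) - 1686) = -6 + 3*(231 - 1686) = -6 + 3*(-1455) = -6 - 4365 = -4371)
X + w = -4371 + 1/4185 = -18292634/4185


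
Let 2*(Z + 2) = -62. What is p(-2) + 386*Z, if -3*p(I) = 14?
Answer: -38228/3 ≈ -12743.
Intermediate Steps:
Z = -33 (Z = -2 + (½)*(-62) = -2 - 31 = -33)
p(I) = -14/3 (p(I) = -⅓*14 = -14/3)
p(-2) + 386*Z = -14/3 + 386*(-33) = -14/3 - 12738 = -38228/3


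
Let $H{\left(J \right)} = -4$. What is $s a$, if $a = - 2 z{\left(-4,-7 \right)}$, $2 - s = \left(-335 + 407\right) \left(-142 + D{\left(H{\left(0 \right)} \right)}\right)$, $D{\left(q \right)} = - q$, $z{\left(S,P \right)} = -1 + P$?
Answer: $159008$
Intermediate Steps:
$s = 9938$ ($s = 2 - \left(-335 + 407\right) \left(-142 - -4\right) = 2 - 72 \left(-142 + 4\right) = 2 - 72 \left(-138\right) = 2 - -9936 = 2 + 9936 = 9938$)
$a = 16$ ($a = - 2 \left(-1 - 7\right) = \left(-2\right) \left(-8\right) = 16$)
$s a = 9938 \cdot 16 = 159008$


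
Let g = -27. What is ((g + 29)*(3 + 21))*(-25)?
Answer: -1200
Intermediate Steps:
((g + 29)*(3 + 21))*(-25) = ((-27 + 29)*(3 + 21))*(-25) = (2*24)*(-25) = 48*(-25) = -1200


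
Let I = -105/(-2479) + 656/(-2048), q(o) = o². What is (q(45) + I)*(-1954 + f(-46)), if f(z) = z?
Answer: -80308575125/19832 ≈ -4.0494e+6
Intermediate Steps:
I = -88199/317312 (I = -105*(-1/2479) + 656*(-1/2048) = 105/2479 - 41/128 = -88199/317312 ≈ -0.27796)
(q(45) + I)*(-1954 + f(-46)) = (45² - 88199/317312)*(-1954 - 46) = (2025 - 88199/317312)*(-2000) = (642468601/317312)*(-2000) = -80308575125/19832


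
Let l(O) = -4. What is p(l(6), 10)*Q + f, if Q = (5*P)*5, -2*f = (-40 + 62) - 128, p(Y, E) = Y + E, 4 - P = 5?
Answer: -97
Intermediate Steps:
P = -1 (P = 4 - 1*5 = 4 - 5 = -1)
p(Y, E) = E + Y
f = 53 (f = -((-40 + 62) - 128)/2 = -(22 - 128)/2 = -½*(-106) = 53)
Q = -25 (Q = (5*(-1))*5 = -5*5 = -25)
p(l(6), 10)*Q + f = (10 - 4)*(-25) + 53 = 6*(-25) + 53 = -150 + 53 = -97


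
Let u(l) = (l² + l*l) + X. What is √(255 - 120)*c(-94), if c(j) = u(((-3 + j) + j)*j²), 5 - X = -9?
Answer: 17089501685898*√15 ≈ 6.6187e+13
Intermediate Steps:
X = 14 (X = 5 - 1*(-9) = 5 + 9 = 14)
u(l) = 14 + 2*l² (u(l) = (l² + l*l) + 14 = (l² + l²) + 14 = 2*l² + 14 = 14 + 2*l²)
c(j) = 14 + 2*j⁴*(-3 + 2*j)² (c(j) = 14 + 2*(((-3 + j) + j)*j²)² = 14 + 2*((-3 + 2*j)*j²)² = 14 + 2*(j²*(-3 + 2*j))² = 14 + 2*(j⁴*(-3 + 2*j)²) = 14 + 2*j⁴*(-3 + 2*j)²)
√(255 - 120)*c(-94) = √(255 - 120)*(14 + 2*(-94)⁴*(-3 + 2*(-94))²) = √135*(14 + 2*78074896*(-3 - 188)²) = (3*√15)*(14 + 2*78074896*(-191)²) = (3*√15)*(14 + 2*78074896*36481) = (3*√15)*(14 + 5696500561952) = (3*√15)*5696500561966 = 17089501685898*√15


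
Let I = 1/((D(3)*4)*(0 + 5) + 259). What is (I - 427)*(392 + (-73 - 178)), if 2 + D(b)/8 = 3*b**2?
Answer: -256421472/4259 ≈ -60207.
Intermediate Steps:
D(b) = -16 + 24*b**2 (D(b) = -16 + 8*(3*b**2) = -16 + 24*b**2)
I = 1/4259 (I = 1/(((-16 + 24*3**2)*4)*(0 + 5) + 259) = 1/(((-16 + 24*9)*4)*5 + 259) = 1/(((-16 + 216)*4)*5 + 259) = 1/((200*4)*5 + 259) = 1/(800*5 + 259) = 1/(4000 + 259) = 1/4259 ≈ 0.00023480)
(I - 427)*(392 + (-73 - 178)) = (1/4259 - 427)*(392 + (-73 - 178)) = -1818592*(392 - 251)/4259 = -1818592/4259*141 = -256421472/4259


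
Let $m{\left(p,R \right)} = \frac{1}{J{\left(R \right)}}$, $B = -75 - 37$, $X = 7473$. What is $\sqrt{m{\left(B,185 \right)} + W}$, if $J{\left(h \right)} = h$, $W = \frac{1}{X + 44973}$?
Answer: $\frac{\sqrt{510652803810}}{9702510} \approx 0.073651$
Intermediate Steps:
$W = \frac{1}{52446}$ ($W = \frac{1}{7473 + 44973} = \frac{1}{52446} \approx 1.9067 \cdot 10^{-5}$)
$B = -112$ ($B = -75 - 37 = -112$)
$m{\left(p,R \right)} = \frac{1}{R}$
$\sqrt{m{\left(B,185 \right)} + W} = \sqrt{\frac{1}{185} + \frac{1}{52446}} = \sqrt{\frac{52631}{9702510}} = \frac{\sqrt{510652803810}}{9702510}$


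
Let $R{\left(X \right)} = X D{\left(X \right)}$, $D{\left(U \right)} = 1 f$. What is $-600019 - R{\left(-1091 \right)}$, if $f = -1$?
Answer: $-601110$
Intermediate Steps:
$D{\left(U \right)} = -1$ ($D{\left(U \right)} = 1 \left(-1\right) = -1$)
$R{\left(X \right)} = - X$ ($R{\left(X \right)} = X \left(-1\right) = - X$)
$-600019 - R{\left(-1091 \right)} = -600019 - \left(-1\right) \left(-1091\right) = -600019 - 1091 = -601110$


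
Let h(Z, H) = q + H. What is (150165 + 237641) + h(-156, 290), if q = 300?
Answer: 388396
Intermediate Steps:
h(Z, H) = 300 + H
(150165 + 237641) + h(-156, 290) = (150165 + 237641) + (300 + 290) = 387806 + 590 = 388396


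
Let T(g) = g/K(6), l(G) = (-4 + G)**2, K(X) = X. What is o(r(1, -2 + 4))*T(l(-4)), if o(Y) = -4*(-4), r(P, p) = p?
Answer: 512/3 ≈ 170.67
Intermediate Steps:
T(g) = g/6
o(Y) = 16
o(r(1, -2 + 4))*T(l(-4)) = 16*((-4 - 4)**2/6) = 16*((1/6)*(-8)**2) = 16*((1/6)*64) = 16*(32/3) = 512/3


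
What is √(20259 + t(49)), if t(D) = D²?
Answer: 2*√5665 ≈ 150.53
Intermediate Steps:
√(20259 + t(49)) = √(20259 + 49²) = √(20259 + 2401) = √22660 = 2*√5665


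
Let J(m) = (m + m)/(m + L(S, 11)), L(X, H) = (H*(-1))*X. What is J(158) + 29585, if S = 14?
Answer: 29664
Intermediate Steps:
L(X, H) = -H*X (L(X, H) = (-H)*X = -H*X)
J(m) = 2*m/(-154 + m) (J(m) = (m + m)/(m - 1*11*14) = (2*m)/(m - 154) = (2*m)/(-154 + m) = 2*m/(-154 + m))
J(158) + 29585 = 2*158/(-154 + 158) + 29585 = 2*158/4 + 29585 = 2*158*(¼) + 29585 = 79 + 29585 = 29664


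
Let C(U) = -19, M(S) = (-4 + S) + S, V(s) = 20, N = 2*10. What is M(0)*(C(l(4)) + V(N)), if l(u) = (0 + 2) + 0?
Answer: -4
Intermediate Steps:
N = 20
l(u) = 2 (l(u) = 2 + 0 = 2)
M(S) = -4 + 2*S
M(0)*(C(l(4)) + V(N)) = (-4 + 2*0)*(-19 + 20) = (-4 + 0)*1 = -4*1 = -4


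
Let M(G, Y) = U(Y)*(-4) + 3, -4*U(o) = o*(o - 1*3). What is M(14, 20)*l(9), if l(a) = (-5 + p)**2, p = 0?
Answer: 8575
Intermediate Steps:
U(o) = -o*(-3 + o)/4 (U(o) = -o*(o - 1*3)/4 = -o*(o - 3)/4 = -o*(-3 + o)/4)
M(G, Y) = 3 - Y*(3 - Y) (M(G, Y) = (Y*(3 - Y)/4)*(-4) + 3 = -Y*(3 - Y) + 3 = 3 - Y*(3 - Y))
l(a) = 25 (l(a) = (-5 + 0)**2 = (-5)**2 = 25)
M(14, 20)*l(9) = (3 + 20*(-3 + 20))*25 = (3 + 20*17)*25 = (3 + 340)*25 = 343*25 = 8575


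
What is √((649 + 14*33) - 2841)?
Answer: I*√1730 ≈ 41.593*I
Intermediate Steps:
√((649 + 14*33) - 2841) = √((649 + 462) - 2841) = √(1111 - 2841) = √(-1730) = I*√1730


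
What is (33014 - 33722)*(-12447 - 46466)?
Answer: 41710404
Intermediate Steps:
(33014 - 33722)*(-12447 - 46466) = -708*(-58913) = 41710404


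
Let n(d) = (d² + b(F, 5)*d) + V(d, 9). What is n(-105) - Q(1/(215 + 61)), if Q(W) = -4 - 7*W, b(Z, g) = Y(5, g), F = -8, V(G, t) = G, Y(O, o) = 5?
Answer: 2870131/276 ≈ 10399.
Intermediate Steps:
b(Z, g) = 5
n(d) = d² + 6*d (n(d) = (d² + 5*d) + d = d² + 6*d)
n(-105) - Q(1/(215 + 61)) = -105*(6 - 105) - (-4 - 7/(215 + 61)) = -105*(-99) - (-4 - 7/276) = 10395 - (-4 - 7*1/276) = 10395 - (-4 - 7/276) = 10395 - 1*(-1111/276) = 10395 + 1111/276 = 2870131/276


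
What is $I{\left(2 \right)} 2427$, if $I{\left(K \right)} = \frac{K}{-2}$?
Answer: $-2427$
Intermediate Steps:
$I{\left(K \right)} = - \frac{K}{2}$ ($I{\left(K \right)} = K \left(- \frac{1}{2}\right) = - \frac{K}{2}$)
$I{\left(2 \right)} 2427 = \left(- \frac{1}{2}\right) 2 \cdot 2427 = \left(-1\right) 2427 = -2427$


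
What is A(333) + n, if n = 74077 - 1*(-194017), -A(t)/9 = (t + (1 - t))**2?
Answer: 268085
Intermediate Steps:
A(t) = -9 (A(t) = -9*(t + (1 - t))**2 = -9*1**2 = -9*1 = -9)
n = 268094 (n = 74077 + 194017 = 268094)
A(333) + n = -9 + 268094 = 268085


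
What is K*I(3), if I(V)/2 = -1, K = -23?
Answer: 46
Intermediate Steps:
I(V) = -2 (I(V) = 2*(-1) = -2)
K*I(3) = -23*(-2) = 46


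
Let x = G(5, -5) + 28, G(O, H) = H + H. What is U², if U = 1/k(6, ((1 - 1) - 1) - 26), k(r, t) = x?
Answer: 1/324 ≈ 0.0030864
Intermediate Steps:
G(O, H) = 2*H
x = 18 (x = 2*(-5) + 28 = -10 + 28 = 18)
k(r, t) = 18
U = 1/18 ≈ 0.055556
U² = (1/18)² = 1/324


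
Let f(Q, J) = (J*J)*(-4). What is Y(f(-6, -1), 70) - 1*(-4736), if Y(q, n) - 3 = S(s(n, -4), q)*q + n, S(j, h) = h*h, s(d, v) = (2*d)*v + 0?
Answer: 4745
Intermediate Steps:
s(d, v) = 2*d*v (s(d, v) = 2*d*v + 0 = 2*d*v)
f(Q, J) = -4*J² (f(Q, J) = J²*(-4) = -4*J²)
S(j, h) = h²
Y(q, n) = 3 + n + q³ (Y(q, n) = 3 + (q²*q + n) = 3 + (q³ + n) = 3 + (n + q³) = 3 + n + q³)
Y(f(-6, -1), 70) - 1*(-4736) = (3 + 70 + (-4*(-1)²)³) - 1*(-4736) = (3 + 70 + (-4*1)³) + 4736 = (3 + 70 + (-4)³) + 4736 = (3 + 70 - 64) + 4736 = 9 + 4736 = 4745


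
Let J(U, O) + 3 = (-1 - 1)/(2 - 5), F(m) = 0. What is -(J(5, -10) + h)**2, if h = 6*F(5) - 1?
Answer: -100/9 ≈ -11.111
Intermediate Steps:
J(U, O) = -7/3 (J(U, O) = -3 + (-1 - 1)/(2 - 5) = -3 - 2/(-3) = -3 - 2*(-1/3) = -3 + 2/3 = -7/3)
h = -1 (h = 6*0 - 1 = 0 - 1 = -1)
-(J(5, -10) + h)**2 = -(-7/3 - 1)**2 = -(-10/3)**2 = -1*100/9 = -100/9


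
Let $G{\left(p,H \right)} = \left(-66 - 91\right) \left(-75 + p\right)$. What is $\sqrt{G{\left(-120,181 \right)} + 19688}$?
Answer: $\sqrt{50303} \approx 224.28$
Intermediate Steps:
$G{\left(p,H \right)} = 11775 - 157 p$ ($G{\left(p,H \right)} = - 157 \left(-75 + p\right) = 11775 - 157 p$)
$\sqrt{G{\left(-120,181 \right)} + 19688} = \sqrt{\left(11775 - -18840\right) + 19688} = \sqrt{\left(11775 + 18840\right) + 19688} = \sqrt{30615 + 19688} = \sqrt{50303}$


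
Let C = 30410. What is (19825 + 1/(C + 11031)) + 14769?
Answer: 1433609955/41441 ≈ 34594.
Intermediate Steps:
(19825 + 1/(C + 11031)) + 14769 = (19825 + 1/(30410 + 11031)) + 14769 = (19825 + 1/41441) + 14769 = 821567826/41441 + 14769 = 1433609955/41441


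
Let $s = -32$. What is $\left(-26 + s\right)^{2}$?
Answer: $3364$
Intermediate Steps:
$\left(-26 + s\right)^{2} = \left(-26 - 32\right)^{2} = \left(-58\right)^{2} = 3364$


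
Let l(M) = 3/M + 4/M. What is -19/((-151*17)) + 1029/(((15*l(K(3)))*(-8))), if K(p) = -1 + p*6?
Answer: -2137551/102680 ≈ -20.818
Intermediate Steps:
K(p) = -1 + 6*p
l(M) = 7/M
-19/((-151*17)) + 1029/(((15*l(K(3)))*(-8))) = -19/((-151*17)) + 1029/(((15*(7/(-1 + 6*3)))*(-8))) = -19/(-2567) + 1029/(((15*(7/(-1 + 18)))*(-8))) = -19*(-1/2567) + 1029/(((15*(7/17))*(-8))) = 19/2567 + 1029/(((15*(7*(1/17)))*(-8))) = 19/2567 + 1029/(((15*(7/17))*(-8))) = 19/2567 + 1029/(((105/17)*(-8))) = 19/2567 + 1029/(-840/17) = 19/2567 + 1029*(-17/840) = 19/2567 - 833/40 = -2137551/102680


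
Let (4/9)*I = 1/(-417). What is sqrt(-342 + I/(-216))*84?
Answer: 49*I*sqrt(77675146)/278 ≈ 1553.4*I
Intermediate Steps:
I = -3/556 (I = (9/4)/(-417) = (9/4)*(-1/417) = -3/556 ≈ -0.0053957)
sqrt(-342 + I/(-216))*84 = sqrt(-342 - 3/556/(-216))*84 = sqrt(-342 - 3/556*(-1/216))*84 = sqrt(-342 + 1/40032)*84 = sqrt(-13690943/40032)*84 = (7*I*sqrt(77675146)/3336)*84 = 49*I*sqrt(77675146)/278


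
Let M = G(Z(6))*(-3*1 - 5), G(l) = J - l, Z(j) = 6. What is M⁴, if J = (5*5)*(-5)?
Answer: 1206271676416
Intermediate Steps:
J = -125 (J = 25*(-5) = -125)
G(l) = -125 - l
M = 1048 (M = (-125 - 1*6)*(-3*1 - 5) = (-125 - 6)*(-3 - 5) = -131*(-8) = 1048)
M⁴ = 1048⁴ = 1206271676416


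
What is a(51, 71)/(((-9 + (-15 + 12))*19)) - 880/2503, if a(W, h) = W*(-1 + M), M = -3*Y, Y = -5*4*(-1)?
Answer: 2528731/190228 ≈ 13.293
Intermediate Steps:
Y = 20 (Y = -20*(-1) = 20)
M = -60 (M = -3*20 = -60)
a(W, h) = -61*W (a(W, h) = W*(-1 - 60) = W*(-61) = -61*W)
a(51, 71)/(((-9 + (-15 + 12))*19)) - 880/2503 = (-61*51)/(((-9 + (-15 + 12))*19)) - 880/2503 = -3111*1/(19*(-9 - 3)) - 880*1/2503 = -3111/((-12*19)) - 880/2503 = -3111/(-228) - 880/2503 = -3111*(-1/228) - 880/2503 = 1037/76 - 880/2503 = 2528731/190228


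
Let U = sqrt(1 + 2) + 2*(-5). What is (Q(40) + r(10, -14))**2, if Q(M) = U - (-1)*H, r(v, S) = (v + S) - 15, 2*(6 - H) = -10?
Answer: (18 - sqrt(3))**2 ≈ 264.65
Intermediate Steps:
H = 11 (H = 6 - 1/2*(-10) = 6 + 5 = 11)
U = -10 + sqrt(3) (U = sqrt(3) - 10 = -10 + sqrt(3) ≈ -8.2679)
r(v, S) = -15 + S + v (r(v, S) = (S + v) - 15 = -15 + S + v)
Q(M) = 1 + sqrt(3) (Q(M) = (-10 + sqrt(3)) - (-1)*11 = (-10 + sqrt(3)) - 1*(-11) = (-10 + sqrt(3)) + 11 = 1 + sqrt(3))
(Q(40) + r(10, -14))**2 = ((1 + sqrt(3)) + (-15 - 14 + 10))**2 = ((1 + sqrt(3)) - 19)**2 = (-18 + sqrt(3))**2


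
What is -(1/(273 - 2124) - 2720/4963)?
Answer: 5039683/9186513 ≈ 0.54860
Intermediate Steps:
-(1/(273 - 2124) - 2720/4963) = -(1/(-1851) - 2720/4963) = -(-1/1851 - 1*2720/4963) = -(-1/1851 - 2720/4963) = -1*(-5039683/9186513) = 5039683/9186513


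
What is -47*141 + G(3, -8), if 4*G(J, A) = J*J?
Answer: -26499/4 ≈ -6624.8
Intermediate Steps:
G(J, A) = J²/4 (G(J, A) = (J*J)/4 = J²/4)
-47*141 + G(3, -8) = -47*141 + (¼)*3² = -6627 + (¼)*9 = -6627 + 9/4 = -26499/4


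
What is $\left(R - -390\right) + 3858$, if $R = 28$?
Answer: $4276$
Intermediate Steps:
$\left(R - -390\right) + 3858 = \left(28 - -390\right) + 3858 = \left(28 + 390\right) + 3858 = 418 + 3858 = 4276$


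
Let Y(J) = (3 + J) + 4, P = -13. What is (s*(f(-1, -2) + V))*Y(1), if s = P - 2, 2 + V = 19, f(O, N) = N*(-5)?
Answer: -3240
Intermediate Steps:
f(O, N) = -5*N
V = 17 (V = -2 + 19 = 17)
Y(J) = 7 + J
s = -15 (s = -13 - 2 = -15)
(s*(f(-1, -2) + V))*Y(1) = (-15*(-5*(-2) + 17))*(7 + 1) = -15*(10 + 17)*8 = -15*27*8 = -405*8 = -3240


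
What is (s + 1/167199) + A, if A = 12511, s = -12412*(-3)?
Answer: 8317648654/167199 ≈ 49747.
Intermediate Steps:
s = 37236
(s + 1/167199) + A = (37236 + 1/167199) + 12511 = 6225821965/167199 + 12511 = 8317648654/167199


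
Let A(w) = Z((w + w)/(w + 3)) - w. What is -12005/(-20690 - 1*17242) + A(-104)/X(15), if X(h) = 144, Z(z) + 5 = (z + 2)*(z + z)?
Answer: 5200986959/4643331984 ≈ 1.1201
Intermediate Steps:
Z(z) = -5 + 2*z*(2 + z) (Z(z) = -5 + (z + 2)*(z + z) = -5 + (2 + z)*(2*z) = -5 + 2*z*(2 + z))
A(w) = -5 - w + 8*w/(3 + w) + 8*w²/(3 + w)² (A(w) = (-5 + 2*((w + w)/(w + 3))² + 4*((w + w)/(w + 3))) - w = (-5 + 2*((2*w)/(3 + w))² + 4*((2*w)/(3 + w))) - w = (-5 + 2*(2*w/(3 + w))² + 4*(2*w/(3 + w))) - w = (-5 + 2*(4*w²/(3 + w)²) + 8*w/(3 + w)) - w = (-5 + 8*w²/(3 + w)² + 8*w/(3 + w)) - w = (-5 + 8*w/(3 + w) + 8*w²/(3 + w)²) - w = -5 - w + 8*w/(3 + w) + 8*w²/(3 + w)²)
-12005/(-20690 - 1*17242) + A(-104)/X(15) = -12005/(-20690 - 1*17242) + ((-45 - 1*(-104)³ - 15*(-104) + 5*(-104)²)/(9 + (-104)² + 6*(-104)))/144 = -12005/(-20690 - 17242) + ((-45 - 1*(-1124864) + 1560 + 5*10816)/(9 + 10816 - 624))*(1/144) = -12005/(-37932) + ((-45 + 1124864 + 1560 + 54080)/10201)*(1/144) = -12005*(-1/37932) + ((1/10201)*1180459)*(1/144) = 12005/37932 + (1180459/10201)*(1/144) = 12005/37932 + 1180459/1468944 = 5200986959/4643331984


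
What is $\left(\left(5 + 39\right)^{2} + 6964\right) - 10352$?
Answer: $-1452$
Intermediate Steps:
$\left(\left(5 + 39\right)^{2} + 6964\right) - 10352 = \left(44^{2} + 6964\right) - 10352 = \left(1936 + 6964\right) - 10352 = 8900 - 10352 = -1452$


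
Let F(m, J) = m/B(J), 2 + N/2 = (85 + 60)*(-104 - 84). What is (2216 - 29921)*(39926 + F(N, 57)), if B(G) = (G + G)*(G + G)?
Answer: -1197834383605/1083 ≈ -1.1060e+9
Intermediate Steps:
N = -54524 (N = -4 + 2*((85 + 60)*(-104 - 84)) = -4 + 2*(145*(-188)) = -4 + 2*(-27260) = -4 - 54520 = -54524)
B(G) = 4*G² (B(G) = (2*G)*(2*G) = 4*G²)
F(m, J) = m/(4*J²) (F(m, J) = m/((4*J²)) = m*(1/(4*J²)) = m/(4*J²))
(2216 - 29921)*(39926 + F(N, 57)) = (2216 - 29921)*(39926 + (¼)*(-54524)/57²) = -27705*(39926 + (¼)*(-54524)*(1/3249)) = -27705*(39926 - 13631/3249) = -27705*129705943/3249 = -1197834383605/1083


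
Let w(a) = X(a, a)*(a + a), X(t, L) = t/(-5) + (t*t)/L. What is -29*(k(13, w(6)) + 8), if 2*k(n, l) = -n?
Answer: -87/2 ≈ -43.500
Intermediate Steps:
X(t, L) = -t/5 + t**2/L (X(t, L) = t*(-1/5) + t**2/L = -t/5 + t**2/L)
w(a) = 8*a**2/5 (w(a) = (-a/5 + a**2/a)*(a + a) = (-a/5 + a)*(2*a) = (4*a/5)*(2*a) = 8*a**2/5)
k(n, l) = -n/2 (k(n, l) = (-n)/2 = -n/2)
-29*(k(13, w(6)) + 8) = -29*(-1/2*13 + 8) = -29*(-13/2 + 8) = -29*3/2 = -87/2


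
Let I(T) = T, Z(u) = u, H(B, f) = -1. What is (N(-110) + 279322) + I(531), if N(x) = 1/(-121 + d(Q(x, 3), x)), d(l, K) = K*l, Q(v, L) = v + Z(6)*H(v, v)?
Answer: 3537062068/12639 ≈ 2.7985e+5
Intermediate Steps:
Q(v, L) = -6 + v (Q(v, L) = v + 6*(-1) = v - 6 = -6 + v)
N(x) = 1/(-121 + x*(-6 + x))
(N(-110) + 279322) + I(531) = (1/(-121 - 110*(-6 - 110)) + 279322) + 531 = (1/(-121 - 110*(-116)) + 279322) + 531 = (1/(-121 + 12760) + 279322) + 531 = (1/12639 + 279322) + 531 = 3530350759/12639 + 531 = 3537062068/12639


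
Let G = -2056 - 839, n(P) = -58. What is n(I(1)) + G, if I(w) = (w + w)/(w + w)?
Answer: -2953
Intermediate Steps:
I(w) = 1 (I(w) = (2*w)/((2*w)) = (2*w)*(1/(2*w)) = 1)
G = -2895
n(I(1)) + G = -58 - 2895 = -2953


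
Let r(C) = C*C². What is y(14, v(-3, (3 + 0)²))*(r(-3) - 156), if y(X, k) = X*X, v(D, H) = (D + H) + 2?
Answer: -35868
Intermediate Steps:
r(C) = C³
v(D, H) = 2 + D + H
y(X, k) = X²
y(14, v(-3, (3 + 0)²))*(r(-3) - 156) = 14²*((-3)³ - 156) = 196*(-27 - 156) = 196*(-183) = -35868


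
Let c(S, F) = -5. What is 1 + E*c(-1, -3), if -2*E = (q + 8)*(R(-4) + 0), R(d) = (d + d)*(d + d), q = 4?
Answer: 1921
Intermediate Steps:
R(d) = 4*d**2 (R(d) = (2*d)*(2*d) = 4*d**2)
E = -384 (E = -(4 + 8)*(4*(-4)**2 + 0)/2 = -6*(4*16 + 0) = -6*(64 + 0) = -6*64 = -1/2*768 = -384)
1 + E*c(-1, -3) = 1 - 384*(-5) = 1 + 1920 = 1921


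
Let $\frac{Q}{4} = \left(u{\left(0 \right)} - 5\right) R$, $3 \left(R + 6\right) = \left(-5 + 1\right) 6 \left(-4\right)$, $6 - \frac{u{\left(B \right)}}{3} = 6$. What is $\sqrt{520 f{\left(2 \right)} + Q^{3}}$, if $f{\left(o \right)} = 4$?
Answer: $12 i \sqrt{976430} \approx 11858.0 i$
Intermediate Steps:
$u{\left(B \right)} = 0$ ($u{\left(B \right)} = 18 - 18 = 0$)
$R = 26$ ($R = -6 + \frac{\left(-5 + 1\right) 6 \left(-4\right)}{3} = -6 + \frac{\left(-4\right) 6 \left(-4\right)}{3} = -6 + \frac{\left(-24\right) \left(-4\right)}{3} = -6 + \frac{1}{3} \cdot 96 = -6 + 32 = 26$)
$Q = -520$ ($Q = 4 \left(0 - 5\right) 26 = 4 \left(\left(-5\right) 26\right) = 4 \left(-130\right) = -520$)
$\sqrt{520 f{\left(2 \right)} + Q^{3}} = \sqrt{520 \cdot 4 + \left(-520\right)^{3}} = \sqrt{2080 - 140608000} = \sqrt{-140605920} = 12 i \sqrt{976430}$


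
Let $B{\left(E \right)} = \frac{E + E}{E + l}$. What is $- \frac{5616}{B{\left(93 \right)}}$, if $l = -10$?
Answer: $- \frac{77688}{31} \approx -2506.1$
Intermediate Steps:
$B{\left(E \right)} = \frac{2 E}{-10 + E}$ ($B{\left(E \right)} = \frac{E + E}{E - 10} = \frac{2 E}{-10 + E}$)
$- \frac{5616}{B{\left(93 \right)}} = - \frac{5616}{2 \cdot 93 \frac{1}{-10 + 93}} = - \frac{5616}{2 \cdot 93 \cdot \frac{1}{83}} = - \frac{5616}{\frac{186}{83}} = \left(-5616\right) \frac{83}{186} = - \frac{77688}{31}$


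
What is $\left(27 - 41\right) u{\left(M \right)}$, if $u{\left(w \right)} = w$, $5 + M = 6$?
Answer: $-14$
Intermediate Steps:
$M = 1$ ($M = -5 + 6 = 1$)
$\left(27 - 41\right) u{\left(M \right)} = \left(27 - 41\right) 1 = \left(-14\right) 1 = -14$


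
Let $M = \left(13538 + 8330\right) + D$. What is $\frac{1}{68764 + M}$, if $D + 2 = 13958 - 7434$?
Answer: $\frac{1}{97154} \approx 1.0293 \cdot 10^{-5}$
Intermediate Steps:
$D = 6522$ ($D = -2 + \left(13958 - 7434\right) = -2 + 6524 = 6522$)
$M = 28390$ ($M = \left(13538 + 8330\right) + 6522 = 21868 + 6522 = 28390$)
$\frac{1}{68764 + M} = \frac{1}{68764 + 28390} = \frac{1}{97154}$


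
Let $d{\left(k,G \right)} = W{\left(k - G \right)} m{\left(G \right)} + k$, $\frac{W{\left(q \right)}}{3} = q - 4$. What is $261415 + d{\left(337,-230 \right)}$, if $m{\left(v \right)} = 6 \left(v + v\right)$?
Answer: $-4399888$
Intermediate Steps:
$W{\left(q \right)} = -12 + 3 q$ ($W{\left(q \right)} = 3 \left(q - 4\right) = 3 \left(-4 + q\right) = -12 + 3 q$)
$m{\left(v \right)} = 12 v$ ($m{\left(v \right)} = 6 \cdot 2 v = 12 v$)
$d{\left(k,G \right)} = k + 12 G \left(-12 - 3 G + 3 k\right)$ ($d{\left(k,G \right)} = \left(-12 + 3 \left(k - G\right)\right) 12 G + k = \left(-12 - \left(- 3 k + 3 G\right)\right) 12 G + k = \left(-12 - 3 G + 3 k\right) 12 G + k = 12 G \left(-12 - 3 G + 3 k\right) + k = k + 12 G \left(-12 - 3 G + 3 k\right)$)
$261415 + d{\left(337,-230 \right)} = 261415 + \left(337 - - 8280 \left(4 - 230 - 337\right)\right) = 261415 + \left(337 - \left(-8280\right) \left(-563\right)\right) = 261415 + \left(337 - 4661640\right) = 261415 - 4661303 = -4399888$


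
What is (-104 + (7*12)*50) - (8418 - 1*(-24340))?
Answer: -28662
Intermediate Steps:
(-104 + (7*12)*50) - (8418 - 1*(-24340)) = (-104 + 84*50) - (8418 + 24340) = (-104 + 4200) - 1*32758 = 4096 - 32758 = -28662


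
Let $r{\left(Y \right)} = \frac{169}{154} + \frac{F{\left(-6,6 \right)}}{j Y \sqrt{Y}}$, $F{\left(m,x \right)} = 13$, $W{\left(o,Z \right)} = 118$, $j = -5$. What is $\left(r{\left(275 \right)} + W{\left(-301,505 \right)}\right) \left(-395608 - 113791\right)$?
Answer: $- \frac{849353369}{14} + \frac{602017 \sqrt{11}}{6875} \approx -6.0668 \cdot 10^{7}$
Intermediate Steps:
$r{\left(Y \right)} = \frac{169}{154} - \frac{13}{5 Y^{\frac{3}{2}}}$ ($r{\left(Y \right)} = \frac{169}{154} + \frac{13}{\left(-5\right) Y \sqrt{Y}} = 169 \cdot \frac{1}{154} + \frac{13}{\left(-5\right) Y^{\frac{3}{2}}} = \frac{169}{154} + 13 \left(- \frac{1}{5 Y^{\frac{3}{2}}}\right) = \frac{169}{154} - \frac{13}{5 Y^{\frac{3}{2}}}$)
$\left(r{\left(275 \right)} + W{\left(-301,505 \right)}\right) \left(-395608 - 113791\right) = \left(\left(\frac{169}{154} - \frac{13}{5 \cdot 1375 \sqrt{11}}\right) + 118\right) \left(-395608 - 113791\right) = \left(\left(\frac{169}{154} - \frac{13 \frac{\sqrt{11}}{15125}}{5}\right) + 118\right) \left(-395608 - 113791\right) = \left(\left(\frac{169}{154} - \frac{13 \sqrt{11}}{75625}\right) + 118\right) \left(-509399\right) = \left(\frac{18341}{154} - \frac{13 \sqrt{11}}{75625}\right) \left(-509399\right) = - \frac{849353369}{14} + \frac{602017 \sqrt{11}}{6875}$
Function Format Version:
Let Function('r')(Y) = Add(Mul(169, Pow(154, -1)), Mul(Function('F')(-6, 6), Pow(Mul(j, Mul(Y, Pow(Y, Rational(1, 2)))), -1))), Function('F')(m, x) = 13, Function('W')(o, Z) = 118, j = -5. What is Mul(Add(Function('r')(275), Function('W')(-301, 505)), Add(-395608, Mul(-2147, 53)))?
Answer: Add(Rational(-849353369, 14), Mul(Rational(602017, 6875), Pow(11, Rational(1, 2)))) ≈ -6.0668e+7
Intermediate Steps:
Function('r')(Y) = Add(Rational(169, 154), Mul(Rational(-13, 5), Pow(Y, Rational(-3, 2)))) (Function('r')(Y) = Add(Mul(169, Pow(154, -1)), Mul(13, Pow(Mul(-5, Mul(Y, Pow(Y, Rational(1, 2)))), -1))) = Add(Mul(169, Rational(1, 154)), Mul(13, Pow(Mul(-5, Pow(Y, Rational(3, 2))), -1))) = Add(Rational(169, 154), Mul(13, Mul(Rational(-1, 5), Pow(Y, Rational(-3, 2))))) = Add(Rational(169, 154), Mul(Rational(-13, 5), Pow(Y, Rational(-3, 2)))))
Mul(Add(Function('r')(275), Function('W')(-301, 505)), Add(-395608, Mul(-2147, 53))) = Mul(Add(Add(Rational(169, 154), Mul(Rational(-13, 5), Pow(275, Rational(-3, 2)))), 118), Add(-395608, Mul(-2147, 53))) = Mul(Add(Add(Rational(169, 154), Mul(Rational(-13, 5), Mul(Rational(1, 15125), Pow(11, Rational(1, 2))))), 118), Add(-395608, -113791)) = Mul(Add(Add(Rational(169, 154), Mul(Rational(-13, 75625), Pow(11, Rational(1, 2)))), 118), -509399) = Mul(Add(Rational(18341, 154), Mul(Rational(-13, 75625), Pow(11, Rational(1, 2)))), -509399) = Add(Rational(-849353369, 14), Mul(Rational(602017, 6875), Pow(11, Rational(1, 2))))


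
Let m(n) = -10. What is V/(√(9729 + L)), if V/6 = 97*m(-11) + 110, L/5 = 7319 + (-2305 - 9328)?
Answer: 1720*I*√11841/3947 ≈ 47.419*I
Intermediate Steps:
L = -21570 (L = 5*(7319 + (-2305 - 9328)) = 5*(7319 - 11633) = 5*(-4314) = -21570)
V = -5160 (V = 6*(97*(-10) + 110) = 6*(-970 + 110) = 6*(-860) = -5160)
V/(√(9729 + L)) = -5160/√(9729 - 21570) = -5160*(-I*√11841/11841) = -(-1720)*I*√11841/3947 = 1720*I*√11841/3947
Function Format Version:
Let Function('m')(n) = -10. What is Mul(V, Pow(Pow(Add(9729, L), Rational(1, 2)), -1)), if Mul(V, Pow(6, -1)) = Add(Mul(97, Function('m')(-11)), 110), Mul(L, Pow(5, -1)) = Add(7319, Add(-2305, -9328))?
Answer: Mul(Rational(1720, 3947), I, Pow(11841, Rational(1, 2))) ≈ Mul(47.419, I)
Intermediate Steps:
L = -21570 (L = Mul(5, Add(7319, Add(-2305, -9328))) = Mul(5, Add(7319, -11633)) = Mul(5, -4314) = -21570)
V = -5160 (V = Mul(6, Add(Mul(97, -10), 110)) = Mul(6, Add(-970, 110)) = Mul(6, -860) = -5160)
Mul(V, Pow(Pow(Add(9729, L), Rational(1, 2)), -1)) = Mul(-5160, Pow(Pow(Add(9729, -21570), Rational(1, 2)), -1)) = Mul(-5160, Pow(Pow(-11841, Rational(1, 2)), -1)) = Mul(-5160, Pow(Mul(I, Pow(11841, Rational(1, 2))), -1)) = Mul(-5160, Mul(Rational(-1, 11841), I, Pow(11841, Rational(1, 2)))) = Mul(Rational(1720, 3947), I, Pow(11841, Rational(1, 2)))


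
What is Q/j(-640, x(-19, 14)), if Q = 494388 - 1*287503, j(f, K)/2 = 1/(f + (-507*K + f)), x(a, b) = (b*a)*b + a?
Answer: 392341058585/2 ≈ 1.9617e+11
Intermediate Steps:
x(a, b) = a + a*b**2 (x(a, b) = (a*b)*b + a = a*b**2 + a = a + a*b**2)
j(f, K) = 2/(-507*K + 2*f) (j(f, K) = 2/(f + (-507*K + f)) = 2/(f + (f - 507*K)) = 2/(-507*K + 2*f))
Q = 206885 (Q = 494388 - 287503 = 206885)
Q/j(-640, x(-19, 14)) = 206885/((2/(-(-9633)*(1 + 14**2) + 2*(-640)))) = 206885/((2/(-(-9633)*(1 + 196) - 1280))) = 206885/((2/(-(-9633)*197 - 1280))) = 206885/((2/(-507*(-3743) - 1280))) = 206885/((2/(1897701 - 1280))) = 206885/((2/1896421)) = 206885/((2*(1/1896421))) = 206885/(2/1896421) = 206885*(1896421/2) = 392341058585/2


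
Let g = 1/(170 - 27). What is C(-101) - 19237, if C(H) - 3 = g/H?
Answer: -277796663/14443 ≈ -19234.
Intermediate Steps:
g = 1/143 ≈ 0.0069930
C(H) = 3 + 1/(143*H)
C(-101) - 19237 = (3 + (1/143)/(-101)) - 19237 = (3 + (1/143)*(-1/101)) - 19237 = (3 - 1/14443) - 19237 = 43328/14443 - 19237 = -277796663/14443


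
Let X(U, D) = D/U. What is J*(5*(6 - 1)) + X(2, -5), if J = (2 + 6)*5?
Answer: 1995/2 ≈ 997.50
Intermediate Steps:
J = 40 (J = 8*5 = 40)
J*(5*(6 - 1)) + X(2, -5) = 40*(5*(6 - 1)) - 5/2 = 40*(5*5) - 5*½ = 40*25 - 5/2 = 1000 - 5/2 = 1995/2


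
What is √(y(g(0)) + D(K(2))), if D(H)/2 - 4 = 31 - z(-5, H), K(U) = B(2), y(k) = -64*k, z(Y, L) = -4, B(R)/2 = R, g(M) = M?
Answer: √78 ≈ 8.8318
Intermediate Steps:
B(R) = 2*R
K(U) = 4 (K(U) = 2*2 = 4)
D(H) = 78 (D(H) = 8 + 2*(31 - 1*(-4)) = 8 + 2*(31 + 4) = 8 + 2*35 = 8 + 70 = 78)
√(y(g(0)) + D(K(2))) = √(-64*0 + 78) = √(0 + 78) = √78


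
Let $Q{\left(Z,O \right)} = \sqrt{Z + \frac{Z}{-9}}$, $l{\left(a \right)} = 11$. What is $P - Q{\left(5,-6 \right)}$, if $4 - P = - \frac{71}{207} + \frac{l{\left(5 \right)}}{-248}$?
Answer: $\frac{225229}{51336} - \frac{2 \sqrt{10}}{3} \approx 2.2792$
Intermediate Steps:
$Q{\left(Z,O \right)} = \frac{2 \sqrt{2} \sqrt{Z}}{3}$ ($Q{\left(Z,O \right)} = \sqrt{Z + Z \left(- \frac{1}{9}\right)} = \sqrt{Z - \frac{Z}{9}} = \sqrt{\frac{8 Z}{9}} = \frac{2 \sqrt{2} \sqrt{Z}}{3}$)
$P = \frac{225229}{51336}$ ($P = 4 - \left(- \frac{71}{207} + \frac{11}{-248}\right) = 4 - \left(\left(-71\right) \frac{1}{207} + 11 \left(- \frac{1}{248}\right)\right) = 4 - \left(- \frac{71}{207} - \frac{11}{248}\right) = 4 - - \frac{19885}{51336} = 4 + \frac{19885}{51336} = \frac{225229}{51336} \approx 4.3874$)
$P - Q{\left(5,-6 \right)} = \frac{225229}{51336} - \frac{2 \sqrt{2} \sqrt{5}}{3} = \frac{225229}{51336} - \frac{2 \sqrt{10}}{3}$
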